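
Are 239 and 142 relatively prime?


Euclidean algorithm:
239 = 1 * 142 + 97
142 = 1 * 97 + 45
97 = 2 * 45 + 7
45 = 6 * 7 + 3
7 = 2 * 3 + 1
3 = 3 * 1 + 0
GCD(239, 142) = 1

Yes, coprime (GCD = 1)


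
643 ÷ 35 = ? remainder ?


643 = 35 * 18 + 13
Check: 630 + 13 = 643

q = 18, r = 13


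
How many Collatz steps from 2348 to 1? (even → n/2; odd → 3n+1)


2348 → 1174 → 587 → 1762 → 881 → 2644 → 1322 → 661 → 1984 → 992 → 496 → 248 → 124 → 62 → 31 → 94 → 47 → 142 → 71 → 214 → 107 → 322 → 161 → 484 → 242 → 121 → 364 → 182 → 91 → 274 → 137 → 412 → 206 → 103 → 310 → 155 → 466 → 233 → 700 → 350 → 175 → 526 → 263 → 790 → 395 → 1186 → 593 → 1780 → 890 → 445 → 1336 → 668 → 334 → 167 → 502 → 251 → 754 → 377 → 1132 → 566 → 283 → 850 → 425 → 1276 → 638 → 319 → 958 → 479 → 1438 → 719 → 2158 → 1079 → 3238 → 1619 → 4858 → 2429 → 7288 → 3644 → 1822 → 911 → 2734 → 1367 → 4102 → 2051 → 6154 → 3077 → 9232 → 4616 → 2308 → 1154 → 577 → 1732 → 866 → 433 → 1300 → 650 → 325 → 976 → 488 → 244 → 122 → 61 → 184 → 92 → 46 → 23 → 70 → 35 → 106 → 53 → 160 → 80 → 40 → 20 → 10 → 5 → 16 → 8 → 4 → 2 → 1
Total steps = 120

120 steps


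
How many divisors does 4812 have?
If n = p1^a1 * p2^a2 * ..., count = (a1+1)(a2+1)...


4812 = 2^2 × 3^1 × 401^1
d(4812) = (2+1) × (1+1) × (1+1) = 12

12 divisors


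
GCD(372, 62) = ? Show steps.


372 = 6 * 62 + 0
GCD = 62


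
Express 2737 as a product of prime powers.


2737 / 7 = 391
391 / 17 = 23
23 / 23 = 1
2737 = 7 × 17 × 23


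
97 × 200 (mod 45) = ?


97 × 200 = 19400
19400 mod 45 = 5


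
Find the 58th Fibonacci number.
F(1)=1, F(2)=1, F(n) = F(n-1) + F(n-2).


Sequence: 1, 1, 2, 3, 5, 8, 13, 21, 34, 55, 89, 144, 233, 377, 610, 987, 1597, 2584, 4181, 6765, 10946, 17711, 28657, 46368, 75025, 121393, 196418, 317811, 514229, 832040, 1346269, 2178309, 3524578, 5702887, 9227465, 14930352, 24157817, 39088169, 63245986, 102334155, 165580141, 267914296, 433494437, 701408733, 1134903170, 1836311903, 2971215073, 4807526976, 7778742049, 12586269025, 20365011074, 32951280099, 53316291173, 86267571272, 139583862445, 225851433717, 365435296162, 591286729879
F(58) = 591286729879


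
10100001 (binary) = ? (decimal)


10100001 (base 2) = 161 (decimal)
161 (decimal) = 161 (base 10)


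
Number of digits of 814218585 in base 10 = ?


814218585 has 9 digits in base 10
floor(log10(814218585)) + 1 = floor(8.9107) + 1 = 9

9 digits (base 10)


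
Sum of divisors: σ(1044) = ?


Divisors of 1044: 1, 2, 3, 4, 6, 9, 12, 18, 29, 36, 58, 87, 116, 174, 261, 348, 522, 1044
Sum = 1 + 2 + 3 + 4 + 6 + 9 + 12 + 18 + 29 + 36 + 58 + 87 + 116 + 174 + 261 + 348 + 522 + 1044 = 2730

σ(1044) = 2730


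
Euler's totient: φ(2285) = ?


2285 = 5 × 457
Prime factors: 5, 457
φ(2285) = 2285 × (1-1/5) × (1-1/457)
= 2285 × 4/5 × 456/457 = 1824

φ(2285) = 1824


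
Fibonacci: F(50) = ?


Sequence: 1, 1, 2, 3, 5, 8, 13, 21, 34, 55, 89, 144, 233, 377, 610, 987, 1597, 2584, 4181, 6765, 10946, 17711, 28657, 46368, 75025, 121393, 196418, 317811, 514229, 832040, 1346269, 2178309, 3524578, 5702887, 9227465, 14930352, 24157817, 39088169, 63245986, 102334155, 165580141, 267914296, 433494437, 701408733, 1134903170, 1836311903, 2971215073, 4807526976, 7778742049, 12586269025
F(50) = 12586269025


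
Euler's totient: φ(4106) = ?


4106 = 2 × 2053
Prime factors: 2, 2053
φ(4106) = 4106 × (1-1/2) × (1-1/2053)
= 4106 × 1/2 × 2052/2053 = 2052

φ(4106) = 2052


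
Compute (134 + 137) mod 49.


134 + 137 = 271
271 mod 49 = 26


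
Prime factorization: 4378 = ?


4378 / 2 = 2189
2189 / 11 = 199
199 / 199 = 1
4378 = 2 × 11 × 199


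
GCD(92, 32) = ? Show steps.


92 = 2 * 32 + 28
32 = 1 * 28 + 4
28 = 7 * 4 + 0
GCD = 4


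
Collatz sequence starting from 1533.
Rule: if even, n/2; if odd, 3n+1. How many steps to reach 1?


1533 → 4600 → 2300 → 1150 → 575 → 1726 → 863 → 2590 → 1295 → 3886 → 1943 → 5830 → 2915 → 8746 → 4373 → 13120 → 6560 → 3280 → 1640 → 820 → 410 → 205 → 616 → 308 → 154 → 77 → 232 → 116 → 58 → 29 → 88 → 44 → 22 → 11 → 34 → 17 → 52 → 26 → 13 → 40 → 20 → 10 → 5 → 16 → 8 → 4 → 2 → 1
Total steps = 47

47 steps


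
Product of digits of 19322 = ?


1 × 9 × 3 × 2 × 2 = 108


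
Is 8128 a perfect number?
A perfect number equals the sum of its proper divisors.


Proper divisors of 8128: 1, 2, 4, 8, 16, 32, 64, 127, 254, 508, 1016, 2032, 4064
Sum = 1 + 2 + 4 + 8 + 16 + 32 + 64 + 127 + 254 + 508 + 1016 + 2032 + 4064 = 8128

Yes, 8128 is perfect (8128 = 8128)


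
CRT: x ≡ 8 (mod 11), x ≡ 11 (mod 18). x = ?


M = 11*18 = 198
M1 = M/11 = 18, M2 = M/18 = 11
M1^(-1) mod 11 = 8, M2^(-1) mod 18 = 5
x = 8*18*8 + 11*11*5 = 1757
1757 mod 198 = 173
Check: 173 mod 11 = 8 ✓, 173 mod 18 = 11 ✓

x ≡ 173 (mod 198)


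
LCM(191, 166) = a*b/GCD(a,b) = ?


GCD(191, 166) = 1
LCM = 191*166/1 = 31706/1 = 31706

LCM = 31706


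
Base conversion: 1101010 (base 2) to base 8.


1101010 (base 2) = 106 (decimal)
106 (decimal) = 152 (base 8)


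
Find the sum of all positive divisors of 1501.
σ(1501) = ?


Divisors of 1501: 1, 19, 79, 1501
Sum = 1 + 19 + 79 + 1501 = 1600

σ(1501) = 1600


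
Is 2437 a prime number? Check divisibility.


Check divisors up to sqrt(2437) = 49.3660
No divisors found.
2437 is prime.

Yes, 2437 is prime


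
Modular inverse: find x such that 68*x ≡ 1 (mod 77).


Use the extended Euclidean algorithm on (77, 68); each row r = 77*s + 68*t:
r=77, s=1, t=0
r=68, s=0, t=1
q=1: r=9, s=1, t=-1   [77*(1) + 68*(-1) = 9]
q=7: r=5, s=-7, t=8   [77*(-7) + 68*(8) = 5]
q=1: r=4, s=8, t=-9   [77*(8) + 68*(-9) = 4]
q=1: r=1, s=-15, t=17   [77*(-15) + 68*(17) = 1]
q=4: r=0, s=68, t=-77   [77*(68) + 68*(-77) = 0]
GCD = 1 with t = 17, so 68*(17) ≡ 1 (mod 77)
Inverse = 17 mod 77 = 17
Check: 68 * 17 = 1156 ≡ 1 (mod 77)

68^(-1) ≡ 17 (mod 77)


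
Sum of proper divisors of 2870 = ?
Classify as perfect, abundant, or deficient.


Proper divisors: 1, 2, 5, 7, 10, 14, 35, 41, 70, 82, 205, 287, 410, 574, 1435
Sum = 1 + 2 + 5 + 7 + 10 + 14 + 35 + 41 + 70 + 82 + 205 + 287 + 410 + 574 + 1435 = 3178
3178 > 2870 → abundant

s(2870) = 3178 (abundant)


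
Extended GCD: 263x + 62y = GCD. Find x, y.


Tabular extended Euclidean (each row: r = 263*s + 62*t):
r=263, s=1, t=0
r=62, s=0, t=1
q=4: r=15, s=1, t=-4   [263*(1) + 62*(-4) = 15]
q=4: r=2, s=-4, t=17   [263*(-4) + 62*(17) = 2]
q=7: r=1, s=29, t=-123   [263*(29) + 62*(-123) = 1]
q=2: r=0, s=-62, t=263   [263*(-62) + 62*(263) = 0]
GCD = 1; from the row with r=1: x=29, y=-123
Check: 263*(29) + 62*(-123) = 7627 - 7626 = 1

GCD = 1, x = 29, y = -123


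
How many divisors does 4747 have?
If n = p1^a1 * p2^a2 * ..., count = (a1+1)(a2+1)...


4747 = 47^1 × 101^1
d(4747) = (1+1) × (1+1) = 4

4 divisors


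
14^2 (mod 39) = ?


14^1 mod 39 = 14
14^2 mod 39 = 1


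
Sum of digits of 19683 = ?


1 + 9 + 6 + 8 + 3 = 27


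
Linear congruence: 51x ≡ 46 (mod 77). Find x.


GCD(51, 77) = 1, unique solution
a^(-1) mod 77 = 74
x = 74 * 46 mod 77 = 16

x ≡ 16 (mod 77)


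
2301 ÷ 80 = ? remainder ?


2301 = 80 * 28 + 61
Check: 2240 + 61 = 2301

q = 28, r = 61


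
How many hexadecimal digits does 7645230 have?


7645230 in base 16 = 74A82E
Number of digits = 6

6 digits (base 16)


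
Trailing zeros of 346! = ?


floor(346/5) = 69
floor(346/25) = 13
floor(346/125) = 2
Total = 84

84 trailing zeros


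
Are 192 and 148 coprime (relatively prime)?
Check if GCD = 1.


Euclidean algorithm:
192 = 1 * 148 + 44
148 = 3 * 44 + 16
44 = 2 * 16 + 12
16 = 1 * 12 + 4
12 = 3 * 4 + 0
GCD(192, 148) = 4

No, not coprime (GCD = 4)


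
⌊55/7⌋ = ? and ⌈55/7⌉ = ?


55/7 = 7.8571
floor = 7
ceil = 8

floor = 7, ceil = 8


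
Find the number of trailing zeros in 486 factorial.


floor(486/5) = 97
floor(486/25) = 19
floor(486/125) = 3
Total = 119

119 trailing zeros


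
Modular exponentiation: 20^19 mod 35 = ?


20^1 mod 35 = 20
20^2 mod 35 = 15
20^3 mod 35 = 20
20^4 mod 35 = 15
20^5 mod 35 = 20
20^6 mod 35 = 15
20^7 mod 35 = 20
20^8 mod 35 = 15
20^9 mod 35 = 20
20^10 mod 35 = 15
20^11 mod 35 = 20
20^12 mod 35 = 15
20^13 mod 35 = 20
20^14 mod 35 = 15
20^15 mod 35 = 20
20^16 mod 35 = 15
20^17 mod 35 = 20
20^18 mod 35 = 15
20^19 mod 35 = 20


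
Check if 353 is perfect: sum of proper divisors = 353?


Proper divisors of 353: 1
Sum = 1 = 1

No, 353 is not perfect (1 ≠ 353)


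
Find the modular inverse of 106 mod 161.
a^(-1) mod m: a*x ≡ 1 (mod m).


Use the extended Euclidean algorithm on (161, 106); each row r = 161*s + 106*t:
r=161, s=1, t=0
r=106, s=0, t=1
q=1: r=55, s=1, t=-1   [161*(1) + 106*(-1) = 55]
q=1: r=51, s=-1, t=2   [161*(-1) + 106*(2) = 51]
q=1: r=4, s=2, t=-3   [161*(2) + 106*(-3) = 4]
q=12: r=3, s=-25, t=38   [161*(-25) + 106*(38) = 3]
q=1: r=1, s=27, t=-41   [161*(27) + 106*(-41) = 1]
q=3: r=0, s=-106, t=161   [161*(-106) + 106*(161) = 0]
GCD = 1 with t = -41, so 106*(-41) ≡ 1 (mod 161)
Inverse = -41 mod 161 = 120
Check: 106 * 120 = 12720 ≡ 1 (mod 161)

106^(-1) ≡ 120 (mod 161)


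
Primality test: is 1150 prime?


1150 / 2 = 575 (exact division)
1150 is NOT prime.

No, 1150 is not prime


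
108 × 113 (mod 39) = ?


108 × 113 = 12204
12204 mod 39 = 36


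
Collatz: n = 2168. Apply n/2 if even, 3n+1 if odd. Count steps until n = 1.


2168 → 1084 → 542 → 271 → 814 → 407 → 1222 → 611 → 1834 → 917 → 2752 → 1376 → 688 → 344 → 172 → 86 → 43 → 130 → 65 → 196 → 98 → 49 → 148 → 74 → 37 → 112 → 56 → 28 → 14 → 7 → 22 → 11 → 34 → 17 → 52 → 26 → 13 → 40 → 20 → 10 → 5 → 16 → 8 → 4 → 2 → 1
Total steps = 45

45 steps


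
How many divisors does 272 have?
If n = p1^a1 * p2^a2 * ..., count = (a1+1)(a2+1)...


272 = 2^4 × 17^1
d(272) = (4+1) × (1+1) = 10

10 divisors


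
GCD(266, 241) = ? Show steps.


266 = 1 * 241 + 25
241 = 9 * 25 + 16
25 = 1 * 16 + 9
16 = 1 * 9 + 7
9 = 1 * 7 + 2
7 = 3 * 2 + 1
2 = 2 * 1 + 0
GCD = 1


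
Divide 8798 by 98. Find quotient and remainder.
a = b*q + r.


8798 = 98 * 89 + 76
Check: 8722 + 76 = 8798

q = 89, r = 76


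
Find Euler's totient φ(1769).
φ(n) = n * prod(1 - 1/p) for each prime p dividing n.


1769 = 29 × 61
Prime factors: 29, 61
φ(1769) = 1769 × (1-1/29) × (1-1/61)
= 1769 × 28/29 × 60/61 = 1680

φ(1769) = 1680


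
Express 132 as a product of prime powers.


132 / 2 = 66
66 / 2 = 33
33 / 3 = 11
11 / 11 = 1
132 = 2^2 × 3 × 11


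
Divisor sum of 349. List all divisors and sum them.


Divisors of 349: 1, 349
Sum = 1 + 349 = 350

σ(349) = 350


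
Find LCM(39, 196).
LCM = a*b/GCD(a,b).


GCD(39, 196) = 1
LCM = 39*196/1 = 7644/1 = 7644

LCM = 7644


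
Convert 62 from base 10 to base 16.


62 (base 10) = 62 (decimal)
62 (decimal) = 3E (base 16)


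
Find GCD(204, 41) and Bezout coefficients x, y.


Tabular extended Euclidean (each row: r = 204*s + 41*t):
r=204, s=1, t=0
r=41, s=0, t=1
q=4: r=40, s=1, t=-4   [204*(1) + 41*(-4) = 40]
q=1: r=1, s=-1, t=5   [204*(-1) + 41*(5) = 1]
q=40: r=0, s=41, t=-204   [204*(41) + 41*(-204) = 0]
GCD = 1; from the row with r=1: x=-1, y=5
Check: 204*(-1) + 41*(5) = -204 + 205 = 1

GCD = 1, x = -1, y = 5


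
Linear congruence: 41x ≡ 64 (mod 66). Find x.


GCD(41, 66) = 1, unique solution
a^(-1) mod 66 = 29
x = 29 * 64 mod 66 = 8

x ≡ 8 (mod 66)


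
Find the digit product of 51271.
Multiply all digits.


5 × 1 × 2 × 7 × 1 = 70


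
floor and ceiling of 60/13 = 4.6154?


60/13 = 4.6154
floor = 4
ceil = 5

floor = 4, ceil = 5


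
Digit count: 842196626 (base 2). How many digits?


842196626 in base 2 = 110010001100101110011010010010
Number of digits = 30

30 digits (base 2)


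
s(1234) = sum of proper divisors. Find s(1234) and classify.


Proper divisors: 1, 2, 617
Sum = 1 + 2 + 617 = 620
620 < 1234 → deficient

s(1234) = 620 (deficient)


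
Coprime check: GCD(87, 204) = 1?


Euclidean algorithm:
204 = 2 * 87 + 30
87 = 2 * 30 + 27
30 = 1 * 27 + 3
27 = 9 * 3 + 0
GCD(87, 204) = 3

No, not coprime (GCD = 3)


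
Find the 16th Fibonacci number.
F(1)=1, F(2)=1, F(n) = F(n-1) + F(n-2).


Sequence: 1, 1, 2, 3, 5, 8, 13, 21, 34, 55, 89, 144, 233, 377, 610, 987
F(16) = 987


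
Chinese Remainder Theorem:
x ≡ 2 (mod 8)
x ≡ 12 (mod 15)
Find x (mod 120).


M = 8*15 = 120
M1 = M/8 = 15, M2 = M/15 = 8
M1^(-1) mod 8 = 7, M2^(-1) mod 15 = 2
x = 2*15*7 + 12*8*2 = 402
402 mod 120 = 42
Check: 42 mod 8 = 2 ✓, 42 mod 15 = 12 ✓

x ≡ 42 (mod 120)


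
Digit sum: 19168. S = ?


1 + 9 + 1 + 6 + 8 = 25


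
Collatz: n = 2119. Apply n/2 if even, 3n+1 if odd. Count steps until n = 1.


2119 → 6358 → 3179 → 9538 → 4769 → 14308 → 7154 → 3577 → 10732 → 5366 → 2683 → 8050 → 4025 → 12076 → 6038 → 3019 → 9058 → 4529 → 13588 → 6794 → 3397 → 10192 → 5096 → 2548 → 1274 → 637 → 1912 → 956 → 478 → 239 → 718 → 359 → 1078 → 539 → 1618 → 809 → 2428 → 1214 → 607 → 1822 → 911 → 2734 → 1367 → 4102 → 2051 → 6154 → 3077 → 9232 → 4616 → 2308 → 1154 → 577 → 1732 → 866 → 433 → 1300 → 650 → 325 → 976 → 488 → 244 → 122 → 61 → 184 → 92 → 46 → 23 → 70 → 35 → 106 → 53 → 160 → 80 → 40 → 20 → 10 → 5 → 16 → 8 → 4 → 2 → 1
Total steps = 81

81 steps


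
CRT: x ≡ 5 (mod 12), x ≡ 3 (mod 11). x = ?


M = 12*11 = 132
M1 = M/12 = 11, M2 = M/11 = 12
M1^(-1) mod 12 = 11, M2^(-1) mod 11 = 1
x = 5*11*11 + 3*12*1 = 641
641 mod 132 = 113
Check: 113 mod 12 = 5 ✓, 113 mod 11 = 3 ✓

x ≡ 113 (mod 132)


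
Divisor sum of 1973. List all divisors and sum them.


Divisors of 1973: 1, 1973
Sum = 1 + 1973 = 1974

σ(1973) = 1974


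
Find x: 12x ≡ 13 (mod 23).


GCD(12, 23) = 1, unique solution
a^(-1) mod 23 = 2
x = 2 * 13 mod 23 = 3

x ≡ 3 (mod 23)


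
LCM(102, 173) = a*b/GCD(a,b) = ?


GCD(102, 173) = 1
LCM = 102*173/1 = 17646/1 = 17646

LCM = 17646


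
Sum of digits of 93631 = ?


9 + 3 + 6 + 3 + 1 = 22


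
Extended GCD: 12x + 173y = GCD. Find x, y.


Tabular extended Euclidean (each row: r = 12*s + 173*t):
r=12, s=1, t=0
r=173, s=0, t=1
q=0: r=12, s=1, t=0   [12*(1) + 173*(0) = 12]
q=14: r=5, s=-14, t=1   [12*(-14) + 173*(1) = 5]
q=2: r=2, s=29, t=-2   [12*(29) + 173*(-2) = 2]
q=2: r=1, s=-72, t=5   [12*(-72) + 173*(5) = 1]
q=2: r=0, s=173, t=-12   [12*(173) + 173*(-12) = 0]
GCD = 1; from the row with r=1: x=-72, y=5
Check: 12*(-72) + 173*(5) = -864 + 865 = 1

GCD = 1, x = -72, y = 5


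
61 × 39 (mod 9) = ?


61 × 39 = 2379
2379 mod 9 = 3


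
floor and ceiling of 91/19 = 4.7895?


91/19 = 4.7895
floor = 4
ceil = 5

floor = 4, ceil = 5


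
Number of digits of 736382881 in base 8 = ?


736382881 in base 8 = 5371047641
Number of digits = 10

10 digits (base 8)


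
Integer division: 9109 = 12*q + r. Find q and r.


9109 = 12 * 759 + 1
Check: 9108 + 1 = 9109

q = 759, r = 1


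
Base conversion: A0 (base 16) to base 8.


A0 (base 16) = 160 (decimal)
160 (decimal) = 240 (base 8)


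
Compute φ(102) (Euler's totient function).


102 = 2 × 3 × 17
Prime factors: 2, 3, 17
φ(102) = 102 × (1-1/2) × (1-1/3) × (1-1/17)
= 102 × 1/2 × 2/3 × 16/17 = 32

φ(102) = 32


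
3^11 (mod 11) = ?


3^1 mod 11 = 3
3^2 mod 11 = 9
3^3 mod 11 = 5
3^4 mod 11 = 4
3^5 mod 11 = 1
3^6 mod 11 = 3
3^7 mod 11 = 9
3^8 mod 11 = 5
3^9 mod 11 = 4
3^10 mod 11 = 1
3^11 mod 11 = 3


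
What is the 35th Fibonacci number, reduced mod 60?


F(k) mod 60 for k=1..35:
1, 1, 2, 3, 5, 8, 13, 21, 34, 55, 29, 24, 53, 17, 10, 27, 37, 4, 41, 45, 26, 11, 37, 48, 25, 13, 38, 51, 29, 20, 49, 9, 58, 7, 5
F(35) mod 60 = 5


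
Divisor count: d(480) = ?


480 = 2^5 × 3^1 × 5^1
d(480) = (5+1) × (1+1) × (1+1) = 24

24 divisors


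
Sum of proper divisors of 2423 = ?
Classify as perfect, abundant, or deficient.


Proper divisors: 1
Sum = 1 = 1
1 < 2423 → deficient

s(2423) = 1 (deficient)


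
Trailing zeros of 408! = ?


floor(408/5) = 81
floor(408/25) = 16
floor(408/125) = 3
Total = 100

100 trailing zeros


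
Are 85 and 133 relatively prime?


Euclidean algorithm:
133 = 1 * 85 + 48
85 = 1 * 48 + 37
48 = 1 * 37 + 11
37 = 3 * 11 + 4
11 = 2 * 4 + 3
4 = 1 * 3 + 1
3 = 3 * 1 + 0
GCD(85, 133) = 1

Yes, coprime (GCD = 1)


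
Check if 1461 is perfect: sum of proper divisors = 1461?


Proper divisors of 1461: 1, 3, 487
Sum = 1 + 3 + 487 = 491

No, 1461 is not perfect (491 ≠ 1461)


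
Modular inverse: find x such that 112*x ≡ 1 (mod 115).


Use the extended Euclidean algorithm on (115, 112); each row r = 115*s + 112*t:
r=115, s=1, t=0
r=112, s=0, t=1
q=1: r=3, s=1, t=-1   [115*(1) + 112*(-1) = 3]
q=37: r=1, s=-37, t=38   [115*(-37) + 112*(38) = 1]
q=3: r=0, s=112, t=-115   [115*(112) + 112*(-115) = 0]
GCD = 1 with t = 38, so 112*(38) ≡ 1 (mod 115)
Inverse = 38 mod 115 = 38
Check: 112 * 38 = 4256 ≡ 1 (mod 115)

112^(-1) ≡ 38 (mod 115)


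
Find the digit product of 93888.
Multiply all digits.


9 × 3 × 8 × 8 × 8 = 13824


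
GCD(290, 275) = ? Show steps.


290 = 1 * 275 + 15
275 = 18 * 15 + 5
15 = 3 * 5 + 0
GCD = 5


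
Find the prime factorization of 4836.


4836 / 2 = 2418
2418 / 2 = 1209
1209 / 3 = 403
403 / 13 = 31
31 / 31 = 1
4836 = 2^2 × 3 × 13 × 31


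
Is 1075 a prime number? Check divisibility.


1075 / 5 = 215 (exact division)
1075 is NOT prime.

No, 1075 is not prime


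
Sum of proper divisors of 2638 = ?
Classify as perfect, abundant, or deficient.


Proper divisors: 1, 2, 1319
Sum = 1 + 2 + 1319 = 1322
1322 < 2638 → deficient

s(2638) = 1322 (deficient)


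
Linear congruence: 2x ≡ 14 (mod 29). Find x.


GCD(2, 29) = 1, unique solution
a^(-1) mod 29 = 15
x = 15 * 14 mod 29 = 7

x ≡ 7 (mod 29)


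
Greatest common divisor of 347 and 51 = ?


347 = 6 * 51 + 41
51 = 1 * 41 + 10
41 = 4 * 10 + 1
10 = 10 * 1 + 0
GCD = 1


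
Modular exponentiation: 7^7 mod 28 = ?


7^1 mod 28 = 7
7^2 mod 28 = 21
7^3 mod 28 = 7
7^4 mod 28 = 21
7^5 mod 28 = 7
7^6 mod 28 = 21
7^7 mod 28 = 7


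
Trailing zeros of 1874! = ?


floor(1874/5) = 374
floor(1874/25) = 74
floor(1874/125) = 14
floor(1874/625) = 2
Total = 464

464 trailing zeros


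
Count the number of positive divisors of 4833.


4833 = 3^3 × 179^1
d(4833) = (3+1) × (1+1) = 8

8 divisors


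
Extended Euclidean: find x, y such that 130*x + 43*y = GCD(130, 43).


Tabular extended Euclidean (each row: r = 130*s + 43*t):
r=130, s=1, t=0
r=43, s=0, t=1
q=3: r=1, s=1, t=-3   [130*(1) + 43*(-3) = 1]
q=43: r=0, s=-43, t=130   [130*(-43) + 43*(130) = 0]
GCD = 1; from the row with r=1: x=1, y=-3
Check: 130*(1) + 43*(-3) = 130 - 129 = 1

GCD = 1, x = 1, y = -3


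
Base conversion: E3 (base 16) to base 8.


E3 (base 16) = 227 (decimal)
227 (decimal) = 343 (base 8)


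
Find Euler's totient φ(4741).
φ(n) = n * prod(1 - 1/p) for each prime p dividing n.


4741 = 11 × 431
Prime factors: 11, 431
φ(4741) = 4741 × (1-1/11) × (1-1/431)
= 4741 × 10/11 × 430/431 = 4300

φ(4741) = 4300


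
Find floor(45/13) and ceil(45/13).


45/13 = 3.4615
floor = 3
ceil = 4

floor = 3, ceil = 4


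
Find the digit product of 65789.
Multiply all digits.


6 × 5 × 7 × 8 × 9 = 15120


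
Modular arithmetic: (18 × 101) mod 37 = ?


18 × 101 = 1818
1818 mod 37 = 5


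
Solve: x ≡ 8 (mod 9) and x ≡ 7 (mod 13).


M = 9*13 = 117
M1 = M/9 = 13, M2 = M/13 = 9
M1^(-1) mod 9 = 7, M2^(-1) mod 13 = 3
x = 8*13*7 + 7*9*3 = 917
917 mod 117 = 98
Check: 98 mod 9 = 8 ✓, 98 mod 13 = 7 ✓

x ≡ 98 (mod 117)


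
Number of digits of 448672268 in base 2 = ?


448672268 in base 2 = 11010101111100011001000001100
Number of digits = 29

29 digits (base 2)


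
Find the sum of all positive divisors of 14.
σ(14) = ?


Divisors of 14: 1, 2, 7, 14
Sum = 1 + 2 + 7 + 14 = 24

σ(14) = 24


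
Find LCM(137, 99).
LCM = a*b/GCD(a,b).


GCD(137, 99) = 1
LCM = 137*99/1 = 13563/1 = 13563

LCM = 13563


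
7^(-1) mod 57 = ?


Use the extended Euclidean algorithm on (57, 7); each row r = 57*s + 7*t:
r=57, s=1, t=0
r=7, s=0, t=1
q=8: r=1, s=1, t=-8   [57*(1) + 7*(-8) = 1]
q=7: r=0, s=-7, t=57   [57*(-7) + 7*(57) = 0]
GCD = 1 with t = -8, so 7*(-8) ≡ 1 (mod 57)
Inverse = -8 mod 57 = 49
Check: 7 * 49 = 343 ≡ 1 (mod 57)

7^(-1) ≡ 49 (mod 57)


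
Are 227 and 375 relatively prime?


Euclidean algorithm:
375 = 1 * 227 + 148
227 = 1 * 148 + 79
148 = 1 * 79 + 69
79 = 1 * 69 + 10
69 = 6 * 10 + 9
10 = 1 * 9 + 1
9 = 9 * 1 + 0
GCD(227, 375) = 1

Yes, coprime (GCD = 1)


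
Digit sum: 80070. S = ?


8 + 0 + 0 + 7 + 0 = 15


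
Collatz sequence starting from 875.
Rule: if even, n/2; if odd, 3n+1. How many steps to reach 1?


875 → 2626 → 1313 → 3940 → 1970 → 985 → 2956 → 1478 → 739 → 2218 → 1109 → 3328 → 1664 → 832 → 416 → 208 → 104 → 52 → 26 → 13 → 40 → 20 → 10 → 5 → 16 → 8 → 4 → 2 → 1
Total steps = 28

28 steps


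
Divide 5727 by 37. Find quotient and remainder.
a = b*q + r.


5727 = 37 * 154 + 29
Check: 5698 + 29 = 5727

q = 154, r = 29


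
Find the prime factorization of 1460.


1460 / 2 = 730
730 / 2 = 365
365 / 5 = 73
73 / 73 = 1
1460 = 2^2 × 5 × 73


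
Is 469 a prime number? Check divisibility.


469 / 7 = 67 (exact division)
469 is NOT prime.

No, 469 is not prime


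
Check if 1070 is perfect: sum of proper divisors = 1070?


Proper divisors of 1070: 1, 2, 5, 10, 107, 214, 535
Sum = 1 + 2 + 5 + 10 + 107 + 214 + 535 = 874

No, 1070 is not perfect (874 ≠ 1070)


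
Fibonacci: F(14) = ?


Sequence: 1, 1, 2, 3, 5, 8, 13, 21, 34, 55, 89, 144, 233, 377
F(14) = 377


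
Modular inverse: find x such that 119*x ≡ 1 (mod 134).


Use the extended Euclidean algorithm on (134, 119); each row r = 134*s + 119*t:
r=134, s=1, t=0
r=119, s=0, t=1
q=1: r=15, s=1, t=-1   [134*(1) + 119*(-1) = 15]
q=7: r=14, s=-7, t=8   [134*(-7) + 119*(8) = 14]
q=1: r=1, s=8, t=-9   [134*(8) + 119*(-9) = 1]
q=14: r=0, s=-119, t=134   [134*(-119) + 119*(134) = 0]
GCD = 1 with t = -9, so 119*(-9) ≡ 1 (mod 134)
Inverse = -9 mod 134 = 125
Check: 119 * 125 = 14875 ≡ 1 (mod 134)

119^(-1) ≡ 125 (mod 134)


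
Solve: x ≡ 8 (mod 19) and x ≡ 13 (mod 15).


M = 19*15 = 285
M1 = M/19 = 15, M2 = M/15 = 19
M1^(-1) mod 19 = 14, M2^(-1) mod 15 = 4
x = 8*15*14 + 13*19*4 = 2668
2668 mod 285 = 103
Check: 103 mod 19 = 8 ✓, 103 mod 15 = 13 ✓

x ≡ 103 (mod 285)


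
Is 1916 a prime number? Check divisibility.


1916 / 2 = 958 (exact division)
1916 is NOT prime.

No, 1916 is not prime


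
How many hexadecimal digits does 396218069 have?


396218069 in base 16 = 179DCED5
Number of digits = 8

8 digits (base 16)


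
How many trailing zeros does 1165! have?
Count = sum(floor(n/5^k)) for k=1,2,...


floor(1165/5) = 233
floor(1165/25) = 46
floor(1165/125) = 9
floor(1165/625) = 1
Total = 289

289 trailing zeros


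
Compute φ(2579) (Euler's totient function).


2579 = 2579
Prime factors: 2579
φ(2579) = 2579 × (1-1/2579)
= 2579 × 2578/2579 = 2578

φ(2579) = 2578


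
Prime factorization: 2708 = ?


2708 / 2 = 1354
1354 / 2 = 677
677 / 677 = 1
2708 = 2^2 × 677


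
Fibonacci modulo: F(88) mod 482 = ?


F(k) mod 482 for k=1..88:
1, 1, 2, 3, 5, 8, 13, 21, 34, 55, 89, 144, 233, 377, 128, 23, 151, 174, 325, 17, 342, 359, 219, 96, 315, 411, 244, 173, 417, 108, 43, 151, 194, 345, 57, 402, 459, 379, 356, 253, 127, 380, 25, 405, 430, 353, 301, 172, 473, 163, 154, 317, 471, 306, 295, 119, 414, 51, 465, 34, 17, 51, 68, 119, 187, 306, 11, 317, 328, 163, 9, 172, 181, 353, 52, 405, 457, 380, 355, 253, 126, 379, 23, 402, 425, 345, 288, 151
F(88) mod 482 = 151


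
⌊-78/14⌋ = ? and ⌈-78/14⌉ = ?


-78/14 = -5.5714
floor = -6
ceil = -5

floor = -6, ceil = -5


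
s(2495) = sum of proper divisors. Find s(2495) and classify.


Proper divisors: 1, 5, 499
Sum = 1 + 5 + 499 = 505
505 < 2495 → deficient

s(2495) = 505 (deficient)


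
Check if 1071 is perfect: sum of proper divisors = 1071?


Proper divisors of 1071: 1, 3, 7, 9, 17, 21, 51, 63, 119, 153, 357
Sum = 1 + 3 + 7 + 9 + 17 + 21 + 51 + 63 + 119 + 153 + 357 = 801

No, 1071 is not perfect (801 ≠ 1071)


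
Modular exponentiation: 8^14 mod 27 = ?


8^1 mod 27 = 8
8^2 mod 27 = 10
8^3 mod 27 = 26
8^4 mod 27 = 19
8^5 mod 27 = 17
8^6 mod 27 = 1
8^7 mod 27 = 8
8^8 mod 27 = 10
8^9 mod 27 = 26
8^10 mod 27 = 19
8^11 mod 27 = 17
8^12 mod 27 = 1
8^13 mod 27 = 8
8^14 mod 27 = 10


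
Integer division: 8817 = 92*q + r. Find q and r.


8817 = 92 * 95 + 77
Check: 8740 + 77 = 8817

q = 95, r = 77


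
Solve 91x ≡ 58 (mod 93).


GCD(91, 93) = 1, unique solution
a^(-1) mod 93 = 46
x = 46 * 58 mod 93 = 64

x ≡ 64 (mod 93)


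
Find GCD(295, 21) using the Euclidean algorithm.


295 = 14 * 21 + 1
21 = 21 * 1 + 0
GCD = 1


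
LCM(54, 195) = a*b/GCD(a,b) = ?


GCD(54, 195) = 3
LCM = 54*195/3 = 10530/3 = 3510

LCM = 3510


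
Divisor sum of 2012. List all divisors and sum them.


Divisors of 2012: 1, 2, 4, 503, 1006, 2012
Sum = 1 + 2 + 4 + 503 + 1006 + 2012 = 3528

σ(2012) = 3528


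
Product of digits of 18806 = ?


1 × 8 × 8 × 0 × 6 = 0


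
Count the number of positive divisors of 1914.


1914 = 2^1 × 3^1 × 11^1 × 29^1
d(1914) = (1+1) × (1+1) × (1+1) × (1+1) = 16

16 divisors


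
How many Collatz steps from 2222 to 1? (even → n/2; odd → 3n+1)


2222 → 1111 → 3334 → 1667 → 5002 → 2501 → 7504 → 3752 → 1876 → 938 → 469 → 1408 → 704 → 352 → 176 → 88 → 44 → 22 → 11 → 34 → 17 → 52 → 26 → 13 → 40 → 20 → 10 → 5 → 16 → 8 → 4 → 2 → 1
Total steps = 32

32 steps


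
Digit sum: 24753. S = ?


2 + 4 + 7 + 5 + 3 = 21


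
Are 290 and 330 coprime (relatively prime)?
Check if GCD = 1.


Euclidean algorithm:
330 = 1 * 290 + 40
290 = 7 * 40 + 10
40 = 4 * 10 + 0
GCD(290, 330) = 10

No, not coprime (GCD = 10)


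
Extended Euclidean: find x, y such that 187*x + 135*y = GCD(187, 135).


Tabular extended Euclidean (each row: r = 187*s + 135*t):
r=187, s=1, t=0
r=135, s=0, t=1
q=1: r=52, s=1, t=-1   [187*(1) + 135*(-1) = 52]
q=2: r=31, s=-2, t=3   [187*(-2) + 135*(3) = 31]
q=1: r=21, s=3, t=-4   [187*(3) + 135*(-4) = 21]
q=1: r=10, s=-5, t=7   [187*(-5) + 135*(7) = 10]
q=2: r=1, s=13, t=-18   [187*(13) + 135*(-18) = 1]
q=10: r=0, s=-135, t=187   [187*(-135) + 135*(187) = 0]
GCD = 1; from the row with r=1: x=13, y=-18
Check: 187*(13) + 135*(-18) = 2431 - 2430 = 1

GCD = 1, x = 13, y = -18


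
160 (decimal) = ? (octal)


160 (base 10) = 160 (decimal)
160 (decimal) = 240 (base 8)


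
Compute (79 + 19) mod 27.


79 + 19 = 98
98 mod 27 = 17


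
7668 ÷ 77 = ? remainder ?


7668 = 77 * 99 + 45
Check: 7623 + 45 = 7668

q = 99, r = 45


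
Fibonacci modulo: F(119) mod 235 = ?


F(k) mod 235 for k=1..119:
1, 1, 2, 3, 5, 8, 13, 21, 34, 55, 89, 144, 233, 142, 140, 47, 187, 234, 186, 185, 136, 86, 222, 73, 60, 133, 193, 91, 49, 140, 189, 94, 48, 142, 190, 97, 52, 149, 201, 115, 81, 196, 42, 3, 45, 48, 93, 141, 234, 140, 139, 44, 183, 227, 175, 167, 107, 39, 146, 185, 96, 46, 142, 188, 95, 48, 143, 191, 99, 55, 154, 209, 128, 102, 230, 97, 92, 189, 46, 0, 46, 46, 92, 138, 230, 133, 128, 26, 154, 180, 99, 44, 143, 187, 95, 47, 142, 189, 96, 50, 146, 196, 107, 68, 175, 8, 183, 191, 139, 95, 234, 94, 93, 187, 45, 232, 42, 39, 81
F(119) mod 235 = 81


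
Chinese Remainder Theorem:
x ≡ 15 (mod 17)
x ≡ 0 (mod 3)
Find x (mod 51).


M = 17*3 = 51
M1 = M/17 = 3, M2 = M/3 = 17
M1^(-1) mod 17 = 6, M2^(-1) mod 3 = 2
x = 15*3*6 + 0*17*2 = 270
270 mod 51 = 15
Check: 15 mod 17 = 15 ✓, 15 mod 3 = 0 ✓

x ≡ 15 (mod 51)


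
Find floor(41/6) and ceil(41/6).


41/6 = 6.8333
floor = 6
ceil = 7

floor = 6, ceil = 7


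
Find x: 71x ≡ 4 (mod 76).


GCD(71, 76) = 1, unique solution
a^(-1) mod 76 = 15
x = 15 * 4 mod 76 = 60

x ≡ 60 (mod 76)


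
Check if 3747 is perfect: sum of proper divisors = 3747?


Proper divisors of 3747: 1, 3, 1249
Sum = 1 + 3 + 1249 = 1253

No, 3747 is not perfect (1253 ≠ 3747)


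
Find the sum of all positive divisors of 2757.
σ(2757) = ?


Divisors of 2757: 1, 3, 919, 2757
Sum = 1 + 3 + 919 + 2757 = 3680

σ(2757) = 3680


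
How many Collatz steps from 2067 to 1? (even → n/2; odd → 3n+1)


2067 → 6202 → 3101 → 9304 → 4652 → 2326 → 1163 → 3490 → 1745 → 5236 → 2618 → 1309 → 3928 → 1964 → 982 → 491 → 1474 → 737 → 2212 → 1106 → 553 → 1660 → 830 → 415 → 1246 → 623 → 1870 → 935 → 2806 → 1403 → 4210 → 2105 → 6316 → 3158 → 1579 → 4738 → 2369 → 7108 → 3554 → 1777 → 5332 → 2666 → 1333 → 4000 → 2000 → 1000 → 500 → 250 → 125 → 376 → 188 → 94 → 47 → 142 → 71 → 214 → 107 → 322 → 161 → 484 → 242 → 121 → 364 → 182 → 91 → 274 → 137 → 412 → 206 → 103 → 310 → 155 → 466 → 233 → 700 → 350 → 175 → 526 → 263 → 790 → 395 → 1186 → 593 → 1780 → 890 → 445 → 1336 → 668 → 334 → 167 → 502 → 251 → 754 → 377 → 1132 → 566 → 283 → 850 → 425 → 1276 → 638 → 319 → 958 → 479 → 1438 → 719 → 2158 → 1079 → 3238 → 1619 → 4858 → 2429 → 7288 → 3644 → 1822 → 911 → 2734 → 1367 → 4102 → 2051 → 6154 → 3077 → 9232 → 4616 → 2308 → 1154 → 577 → 1732 → 866 → 433 → 1300 → 650 → 325 → 976 → 488 → 244 → 122 → 61 → 184 → 92 → 46 → 23 → 70 → 35 → 106 → 53 → 160 → 80 → 40 → 20 → 10 → 5 → 16 → 8 → 4 → 2 → 1
Total steps = 156

156 steps


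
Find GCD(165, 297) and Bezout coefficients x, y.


Tabular extended Euclidean (each row: r = 165*s + 297*t):
r=165, s=1, t=0
r=297, s=0, t=1
q=0: r=165, s=1, t=0   [165*(1) + 297*(0) = 165]
q=1: r=132, s=-1, t=1   [165*(-1) + 297*(1) = 132]
q=1: r=33, s=2, t=-1   [165*(2) + 297*(-1) = 33]
q=4: r=0, s=-9, t=5   [165*(-9) + 297*(5) = 0]
GCD = 33; from the row with r=33: x=2, y=-1
Check: 165*(2) + 297*(-1) = 330 - 297 = 33

GCD = 33, x = 2, y = -1


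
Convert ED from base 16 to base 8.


ED (base 16) = 237 (decimal)
237 (decimal) = 355 (base 8)


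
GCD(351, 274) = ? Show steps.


351 = 1 * 274 + 77
274 = 3 * 77 + 43
77 = 1 * 43 + 34
43 = 1 * 34 + 9
34 = 3 * 9 + 7
9 = 1 * 7 + 2
7 = 3 * 2 + 1
2 = 2 * 1 + 0
GCD = 1


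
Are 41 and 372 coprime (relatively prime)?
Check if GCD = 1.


Euclidean algorithm:
372 = 9 * 41 + 3
41 = 13 * 3 + 2
3 = 1 * 2 + 1
2 = 2 * 1 + 0
GCD(41, 372) = 1

Yes, coprime (GCD = 1)


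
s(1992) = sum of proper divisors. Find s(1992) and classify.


Proper divisors: 1, 2, 3, 4, 6, 8, 12, 24, 83, 166, 249, 332, 498, 664, 996
Sum = 1 + 2 + 3 + 4 + 6 + 8 + 12 + 24 + 83 + 166 + 249 + 332 + 498 + 664 + 996 = 3048
3048 > 1992 → abundant

s(1992) = 3048 (abundant)


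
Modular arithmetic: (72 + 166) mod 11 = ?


72 + 166 = 238
238 mod 11 = 7


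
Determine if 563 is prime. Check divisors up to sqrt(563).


Check divisors up to sqrt(563) = 23.7276
No divisors found.
563 is prime.

Yes, 563 is prime


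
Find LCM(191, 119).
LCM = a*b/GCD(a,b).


GCD(191, 119) = 1
LCM = 191*119/1 = 22729/1 = 22729

LCM = 22729


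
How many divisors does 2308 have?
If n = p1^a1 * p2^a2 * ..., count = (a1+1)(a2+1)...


2308 = 2^2 × 577^1
d(2308) = (2+1) × (1+1) = 6

6 divisors


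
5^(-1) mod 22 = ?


Use the extended Euclidean algorithm on (22, 5); each row r = 22*s + 5*t:
r=22, s=1, t=0
r=5, s=0, t=1
q=4: r=2, s=1, t=-4   [22*(1) + 5*(-4) = 2]
q=2: r=1, s=-2, t=9   [22*(-2) + 5*(9) = 1]
q=2: r=0, s=5, t=-22   [22*(5) + 5*(-22) = 0]
GCD = 1 with t = 9, so 5*(9) ≡ 1 (mod 22)
Inverse = 9 mod 22 = 9
Check: 5 * 9 = 45 ≡ 1 (mod 22)

5^(-1) ≡ 9 (mod 22)


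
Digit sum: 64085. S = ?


6 + 4 + 0 + 8 + 5 = 23


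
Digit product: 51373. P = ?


5 × 1 × 3 × 7 × 3 = 315


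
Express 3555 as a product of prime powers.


3555 / 3 = 1185
1185 / 3 = 395
395 / 5 = 79
79 / 79 = 1
3555 = 3^2 × 5 × 79


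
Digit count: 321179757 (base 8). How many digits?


321179757 in base 8 = 2311150155
Number of digits = 10

10 digits (base 8)


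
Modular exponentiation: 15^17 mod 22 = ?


15^1 mod 22 = 15
15^2 mod 22 = 5
15^3 mod 22 = 9
15^4 mod 22 = 3
15^5 mod 22 = 1
15^6 mod 22 = 15
15^7 mod 22 = 5
15^8 mod 22 = 9
15^9 mod 22 = 3
15^10 mod 22 = 1
15^11 mod 22 = 15
15^12 mod 22 = 5
15^13 mod 22 = 9
15^14 mod 22 = 3
15^15 mod 22 = 1
15^16 mod 22 = 15
15^17 mod 22 = 5


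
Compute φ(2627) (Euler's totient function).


2627 = 37 × 71
Prime factors: 37, 71
φ(2627) = 2627 × (1-1/37) × (1-1/71)
= 2627 × 36/37 × 70/71 = 2520

φ(2627) = 2520


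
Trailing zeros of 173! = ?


floor(173/5) = 34
floor(173/25) = 6
floor(173/125) = 1
Total = 41

41 trailing zeros


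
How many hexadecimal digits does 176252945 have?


176252945 in base 16 = A816811
Number of digits = 7

7 digits (base 16)


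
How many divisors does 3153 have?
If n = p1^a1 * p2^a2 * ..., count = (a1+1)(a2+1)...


3153 = 3^1 × 1051^1
d(3153) = (1+1) × (1+1) = 4

4 divisors


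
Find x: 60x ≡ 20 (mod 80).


GCD(60, 80) = 20 divides 20
Divide: 3x ≡ 1 (mod 4)
x ≡ 3 (mod 4)


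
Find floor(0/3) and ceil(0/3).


0/3 = 0
floor = 0
ceil = 0

floor = 0, ceil = 0


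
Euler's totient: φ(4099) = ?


4099 = 4099
Prime factors: 4099
φ(4099) = 4099 × (1-1/4099)
= 4099 × 4098/4099 = 4098

φ(4099) = 4098


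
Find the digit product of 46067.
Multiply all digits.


4 × 6 × 0 × 6 × 7 = 0


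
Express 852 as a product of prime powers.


852 / 2 = 426
426 / 2 = 213
213 / 3 = 71
71 / 71 = 1
852 = 2^2 × 3 × 71


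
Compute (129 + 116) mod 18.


129 + 116 = 245
245 mod 18 = 11


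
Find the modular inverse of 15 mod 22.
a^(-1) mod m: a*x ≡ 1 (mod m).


Use the extended Euclidean algorithm on (22, 15); each row r = 22*s + 15*t:
r=22, s=1, t=0
r=15, s=0, t=1
q=1: r=7, s=1, t=-1   [22*(1) + 15*(-1) = 7]
q=2: r=1, s=-2, t=3   [22*(-2) + 15*(3) = 1]
q=7: r=0, s=15, t=-22   [22*(15) + 15*(-22) = 0]
GCD = 1 with t = 3, so 15*(3) ≡ 1 (mod 22)
Inverse = 3 mod 22 = 3
Check: 15 * 3 = 45 ≡ 1 (mod 22)

15^(-1) ≡ 3 (mod 22)


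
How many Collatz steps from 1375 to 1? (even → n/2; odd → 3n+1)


1375 → 4126 → 2063 → 6190 → 3095 → 9286 → 4643 → 13930 → 6965 → 20896 → 10448 → 5224 → 2612 → 1306 → 653 → 1960 → 980 → 490 → 245 → 736 → 368 → 184 → 92 → 46 → 23 → 70 → 35 → 106 → 53 → 160 → 80 → 40 → 20 → 10 → 5 → 16 → 8 → 4 → 2 → 1
Total steps = 39

39 steps


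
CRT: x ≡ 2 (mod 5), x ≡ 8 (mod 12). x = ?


M = 5*12 = 60
M1 = M/5 = 12, M2 = M/12 = 5
M1^(-1) mod 5 = 3, M2^(-1) mod 12 = 5
x = 2*12*3 + 8*5*5 = 272
272 mod 60 = 32
Check: 32 mod 5 = 2 ✓, 32 mod 12 = 8 ✓

x ≡ 32 (mod 60)


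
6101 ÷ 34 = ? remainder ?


6101 = 34 * 179 + 15
Check: 6086 + 15 = 6101

q = 179, r = 15


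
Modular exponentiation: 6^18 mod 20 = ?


6^1 mod 20 = 6
6^2 mod 20 = 16
6^3 mod 20 = 16
6^4 mod 20 = 16
6^5 mod 20 = 16
6^6 mod 20 = 16
6^7 mod 20 = 16
6^8 mod 20 = 16
6^9 mod 20 = 16
6^10 mod 20 = 16
6^11 mod 20 = 16
6^12 mod 20 = 16
6^13 mod 20 = 16
6^14 mod 20 = 16
6^15 mod 20 = 16
6^16 mod 20 = 16
6^17 mod 20 = 16
6^18 mod 20 = 16


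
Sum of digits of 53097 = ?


5 + 3 + 0 + 9 + 7 = 24


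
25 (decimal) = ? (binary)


25 (base 10) = 25 (decimal)
25 (decimal) = 11001 (base 2)


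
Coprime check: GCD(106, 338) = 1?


Euclidean algorithm:
338 = 3 * 106 + 20
106 = 5 * 20 + 6
20 = 3 * 6 + 2
6 = 3 * 2 + 0
GCD(106, 338) = 2

No, not coprime (GCD = 2)


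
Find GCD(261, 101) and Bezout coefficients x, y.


Tabular extended Euclidean (each row: r = 261*s + 101*t):
r=261, s=1, t=0
r=101, s=0, t=1
q=2: r=59, s=1, t=-2   [261*(1) + 101*(-2) = 59]
q=1: r=42, s=-1, t=3   [261*(-1) + 101*(3) = 42]
q=1: r=17, s=2, t=-5   [261*(2) + 101*(-5) = 17]
q=2: r=8, s=-5, t=13   [261*(-5) + 101*(13) = 8]
q=2: r=1, s=12, t=-31   [261*(12) + 101*(-31) = 1]
q=8: r=0, s=-101, t=261   [261*(-101) + 101*(261) = 0]
GCD = 1; from the row with r=1: x=12, y=-31
Check: 261*(12) + 101*(-31) = 3132 - 3131 = 1

GCD = 1, x = 12, y = -31


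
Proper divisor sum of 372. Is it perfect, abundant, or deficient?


Proper divisors: 1, 2, 3, 4, 6, 12, 31, 62, 93, 124, 186
Sum = 1 + 2 + 3 + 4 + 6 + 12 + 31 + 62 + 93 + 124 + 186 = 524
524 > 372 → abundant

s(372) = 524 (abundant)


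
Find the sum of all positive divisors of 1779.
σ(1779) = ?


Divisors of 1779: 1, 3, 593, 1779
Sum = 1 + 3 + 593 + 1779 = 2376

σ(1779) = 2376


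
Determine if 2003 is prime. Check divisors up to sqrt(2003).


Check divisors up to sqrt(2003) = 44.7549
No divisors found.
2003 is prime.

Yes, 2003 is prime


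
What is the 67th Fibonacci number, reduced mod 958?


F(k) mod 958 for k=1..67:
1, 1, 2, 3, 5, 8, 13, 21, 34, 55, 89, 144, 233, 377, 610, 29, 639, 668, 349, 59, 408, 467, 875, 384, 301, 685, 28, 713, 741, 496, 279, 775, 96, 871, 9, 880, 889, 811, 742, 595, 379, 16, 395, 411, 806, 259, 107, 366, 473, 839, 354, 235, 589, 824, 455, 321, 776, 139, 915, 96, 53, 149, 202, 351, 553, 904, 499
F(67) mod 958 = 499


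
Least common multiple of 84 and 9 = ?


GCD(84, 9) = 3
LCM = 84*9/3 = 756/3 = 252

LCM = 252


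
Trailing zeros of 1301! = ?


floor(1301/5) = 260
floor(1301/25) = 52
floor(1301/125) = 10
floor(1301/625) = 2
Total = 324

324 trailing zeros


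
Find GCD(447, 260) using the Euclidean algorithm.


447 = 1 * 260 + 187
260 = 1 * 187 + 73
187 = 2 * 73 + 41
73 = 1 * 41 + 32
41 = 1 * 32 + 9
32 = 3 * 9 + 5
9 = 1 * 5 + 4
5 = 1 * 4 + 1
4 = 4 * 1 + 0
GCD = 1


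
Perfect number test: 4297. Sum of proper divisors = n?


Proper divisors of 4297: 1
Sum = 1 = 1

No, 4297 is not perfect (1 ≠ 4297)


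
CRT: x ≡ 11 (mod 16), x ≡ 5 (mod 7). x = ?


M = 16*7 = 112
M1 = M/16 = 7, M2 = M/7 = 16
M1^(-1) mod 16 = 7, M2^(-1) mod 7 = 4
x = 11*7*7 + 5*16*4 = 859
859 mod 112 = 75
Check: 75 mod 16 = 11 ✓, 75 mod 7 = 5 ✓

x ≡ 75 (mod 112)


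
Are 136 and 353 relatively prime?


Euclidean algorithm:
353 = 2 * 136 + 81
136 = 1 * 81 + 55
81 = 1 * 55 + 26
55 = 2 * 26 + 3
26 = 8 * 3 + 2
3 = 1 * 2 + 1
2 = 2 * 1 + 0
GCD(136, 353) = 1

Yes, coprime (GCD = 1)


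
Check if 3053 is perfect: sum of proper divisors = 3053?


Proper divisors of 3053: 1, 43, 71
Sum = 1 + 43 + 71 = 115

No, 3053 is not perfect (115 ≠ 3053)


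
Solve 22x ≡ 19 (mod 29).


GCD(22, 29) = 1, unique solution
a^(-1) mod 29 = 4
x = 4 * 19 mod 29 = 18

x ≡ 18 (mod 29)


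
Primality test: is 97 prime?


Check divisors up to sqrt(97) = 9.8489
No divisors found.
97 is prime.

Yes, 97 is prime


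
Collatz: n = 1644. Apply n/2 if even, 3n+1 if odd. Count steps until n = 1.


1644 → 822 → 411 → 1234 → 617 → 1852 → 926 → 463 → 1390 → 695 → 2086 → 1043 → 3130 → 1565 → 4696 → 2348 → 1174 → 587 → 1762 → 881 → 2644 → 1322 → 661 → 1984 → 992 → 496 → 248 → 124 → 62 → 31 → 94 → 47 → 142 → 71 → 214 → 107 → 322 → 161 → 484 → 242 → 121 → 364 → 182 → 91 → 274 → 137 → 412 → 206 → 103 → 310 → 155 → 466 → 233 → 700 → 350 → 175 → 526 → 263 → 790 → 395 → 1186 → 593 → 1780 → 890 → 445 → 1336 → 668 → 334 → 167 → 502 → 251 → 754 → 377 → 1132 → 566 → 283 → 850 → 425 → 1276 → 638 → 319 → 958 → 479 → 1438 → 719 → 2158 → 1079 → 3238 → 1619 → 4858 → 2429 → 7288 → 3644 → 1822 → 911 → 2734 → 1367 → 4102 → 2051 → 6154 → 3077 → 9232 → 4616 → 2308 → 1154 → 577 → 1732 → 866 → 433 → 1300 → 650 → 325 → 976 → 488 → 244 → 122 → 61 → 184 → 92 → 46 → 23 → 70 → 35 → 106 → 53 → 160 → 80 → 40 → 20 → 10 → 5 → 16 → 8 → 4 → 2 → 1
Total steps = 135

135 steps
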